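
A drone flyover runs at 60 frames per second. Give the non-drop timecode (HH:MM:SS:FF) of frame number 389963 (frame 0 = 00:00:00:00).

389963 ÷ 60 = 6499 full seconds, remainder 23 frames.
6499 s = 1 h 48 min 19 s.
Timecode: 01:48:19:23.

01:48:19:23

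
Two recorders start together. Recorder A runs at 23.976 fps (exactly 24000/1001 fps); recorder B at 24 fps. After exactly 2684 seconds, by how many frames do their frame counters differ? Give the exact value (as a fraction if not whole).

5856/91 frames

A emits 24000/1001 × 2684 = 5856000/91 frames; B emits 24 × 2684 = 64416.
Difference = 5856/91 frames (≈ 64.3516); B is ahead of A.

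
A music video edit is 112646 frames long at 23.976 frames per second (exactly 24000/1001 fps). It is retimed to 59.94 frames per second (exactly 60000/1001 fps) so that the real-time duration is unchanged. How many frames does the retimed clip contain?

Target frames = source frames × (target rate / source rate) = 112646 × (60000/1001)/(24000/1001) = 112646 × 5/2 = 281615.

281615 frames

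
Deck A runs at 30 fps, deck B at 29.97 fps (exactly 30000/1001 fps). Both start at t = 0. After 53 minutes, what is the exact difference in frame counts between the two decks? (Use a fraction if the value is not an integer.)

95400/1001 frames

53 min = 3180 s.
A emits 30 × 3180 = 95400 frames; B emits 30000/1001 × 3180 = 95400000/1001.
Difference = 95400/1001 frames (≈ 95.3047); B is behind A.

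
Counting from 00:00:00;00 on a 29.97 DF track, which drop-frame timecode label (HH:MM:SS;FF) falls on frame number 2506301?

23:13:46;29

Ten DF minutes hold 17982 frames, so frame 2506301 lies in block 139 (frames 2499498–2517479) with 6803 frames into that block.
The block's first minute is 1800 frames and the rest 1798 each; 6803 frames reaches minute 3, so 139 × 18 + 3 × 2 = 2508 labels have been skipped so far.
Adding those back, label number 2506301 + 2508 = 2508809 at 30 labels/s is 83626 s + 29 f = 23 h 13 min 46 s frame 29, i.e. 23:13:46;29.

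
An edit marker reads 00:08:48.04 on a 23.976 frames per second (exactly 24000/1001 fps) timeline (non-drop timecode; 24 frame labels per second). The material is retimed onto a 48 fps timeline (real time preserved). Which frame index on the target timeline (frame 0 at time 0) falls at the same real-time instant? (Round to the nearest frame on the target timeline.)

Source frame index: (0×3600 + 8×60 + 48) × 24 + 4 = 12676.
Real time: 12676 / (24000/1001) = 3172169/6000 s.
Target frame: (3172169/6000) × (48) = 3172169/125 ≈ 25377.352 → 25377.

frame 25377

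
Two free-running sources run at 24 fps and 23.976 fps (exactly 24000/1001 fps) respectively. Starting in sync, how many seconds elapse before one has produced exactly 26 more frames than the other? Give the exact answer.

13013/12 seconds

The gap grows by |24000/1001 − 24| = 24/1001 frames per second.
Time for a 26-frame gap: 26 ÷ (24/1001) = 13013/12 s.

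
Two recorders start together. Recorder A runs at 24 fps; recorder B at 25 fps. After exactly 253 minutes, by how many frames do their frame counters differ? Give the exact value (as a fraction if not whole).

15180 frames

253 min = 15180 s.
A emits 24 × 15180 = 364320 frames; B emits 25 × 15180 = 379500.
Difference = 15180 frames; B is ahead of A.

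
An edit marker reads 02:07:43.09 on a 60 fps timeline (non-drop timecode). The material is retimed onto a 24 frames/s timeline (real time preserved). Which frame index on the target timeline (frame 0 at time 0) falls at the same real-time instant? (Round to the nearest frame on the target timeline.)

Source frame index: (2×3600 + 7×60 + 43) × 60 + 9 = 459789.
Real time: 459789 / (60) = 153263/20 s.
Target frame: (153263/20) × (24) = 919578/5 ≈ 183915.600 → 183916.

frame 183916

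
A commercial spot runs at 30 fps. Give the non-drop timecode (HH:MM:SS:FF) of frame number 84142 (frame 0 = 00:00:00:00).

84142 ÷ 30 = 2804 full seconds, remainder 22 frames.
2804 s = 0 h 46 min 44 s.
Timecode: 00:46:44:22.

00:46:44:22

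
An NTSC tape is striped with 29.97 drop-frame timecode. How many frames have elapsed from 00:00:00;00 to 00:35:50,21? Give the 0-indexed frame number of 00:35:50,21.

64457

Complete 10-minute blocks: 3, each 17982 frames → 53946.
Remaining 5 whole minutes in the current block: 1800 + 4 × 1798 = 8992 frames.
Within the current minute: 50 × 30 + 21 − 2 = 1519 (labels ;00/;01 skipped at this minute). Total = 53946 + 8992 + 1519 = 64457.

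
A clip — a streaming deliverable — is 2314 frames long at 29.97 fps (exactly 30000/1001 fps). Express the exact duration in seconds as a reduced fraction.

Running time = 2314 ÷ (30000/1001) = 2314 × 1001/30000 = 1158157/15000 s.

1158157/15000 seconds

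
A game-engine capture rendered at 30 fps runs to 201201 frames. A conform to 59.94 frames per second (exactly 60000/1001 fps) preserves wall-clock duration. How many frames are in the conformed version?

402000 frames

Target frames = source frames × (target rate / source rate) = 201201 × (60000/1001)/(30) = 201201 × 2000/1001 = 402000.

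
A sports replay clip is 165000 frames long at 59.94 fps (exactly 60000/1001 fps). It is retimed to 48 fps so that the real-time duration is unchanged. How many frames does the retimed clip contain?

Target frames = source frames × (target rate / source rate) = 165000 × (48)/(60000/1001) = 165000 × 1001/1250 = 132132.

132132 frames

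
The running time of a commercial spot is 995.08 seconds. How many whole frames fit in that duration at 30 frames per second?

Frames = 995.08 × 30 = 149262/5 ≈ 29852.4000.
Complete frames: 29852.

29852 frames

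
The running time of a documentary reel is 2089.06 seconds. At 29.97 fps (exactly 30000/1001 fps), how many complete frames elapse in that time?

Frames = 2089.06 × 30000/1001 = 62671800/1001 ≈ 62609.1908.
Complete frames: 62609.

62609 frames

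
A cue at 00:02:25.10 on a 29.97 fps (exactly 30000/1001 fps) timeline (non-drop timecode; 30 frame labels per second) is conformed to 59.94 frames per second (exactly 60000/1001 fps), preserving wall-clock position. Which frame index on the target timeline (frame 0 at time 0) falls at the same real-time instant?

Source frame index: (0×3600 + 2×60 + 25) × 30 + 10 = 4360.
Real time: 4360 / (30000/1001) = 109109/750 s.
Target frame: (109109/750) × (60000/1001) = 8720.

frame 8720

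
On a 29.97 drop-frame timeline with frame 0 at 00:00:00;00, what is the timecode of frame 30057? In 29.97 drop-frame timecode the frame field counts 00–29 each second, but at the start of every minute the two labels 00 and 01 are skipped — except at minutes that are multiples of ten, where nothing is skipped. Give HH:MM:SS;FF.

Ten DF minutes hold 17982 frames, so frame 30057 lies in block 1 (frames 17982–35963) with 12075 frames into that block.
The block's first minute is 1800 frames and the rest 1798 each; 12075 frames reaches minute 6, so 1 × 18 + 6 × 2 = 30 labels have been skipped so far.
Adding those back, label number 30057 + 30 = 30087 at 30 labels/s is 1002 s + 27 f = 0 h 16 min 42 s frame 27, i.e. 00:16:42;27.

00:16:42;27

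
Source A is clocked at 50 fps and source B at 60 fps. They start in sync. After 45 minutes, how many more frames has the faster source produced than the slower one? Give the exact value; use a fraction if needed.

45 min = 2700 s.
A emits 50 × 2700 = 135000 frames; B emits 60 × 2700 = 162000.
Difference = 27000 frames; B is ahead of A.

27000 frames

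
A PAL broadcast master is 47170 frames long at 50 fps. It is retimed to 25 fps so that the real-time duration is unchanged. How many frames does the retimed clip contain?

Target frames = source frames × (target rate / source rate) = 47170 × (25)/(50) = 47170 × 1/2 = 23585.

23585 frames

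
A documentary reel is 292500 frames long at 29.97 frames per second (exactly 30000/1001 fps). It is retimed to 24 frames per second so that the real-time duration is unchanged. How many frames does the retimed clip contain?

Target frames = source frames × (target rate / source rate) = 292500 × (24)/(30000/1001) = 292500 × 1001/1250 = 234234.

234234 frames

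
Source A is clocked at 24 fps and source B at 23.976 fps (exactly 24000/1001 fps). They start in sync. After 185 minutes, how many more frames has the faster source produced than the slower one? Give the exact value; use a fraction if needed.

185 min = 11100 s.
A emits 24 × 11100 = 266400 frames; B emits 24000/1001 × 11100 = 266400000/1001.
Difference = 266400/1001 frames (≈ 266.1339); B is behind A.

266400/1001 frames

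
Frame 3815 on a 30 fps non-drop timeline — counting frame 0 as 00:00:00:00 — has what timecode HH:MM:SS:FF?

00:02:07:05

3815 ÷ 30 = 127 full seconds, remainder 5 frames.
127 s = 0 h 2 min 7 s.
Timecode: 00:02:07:05.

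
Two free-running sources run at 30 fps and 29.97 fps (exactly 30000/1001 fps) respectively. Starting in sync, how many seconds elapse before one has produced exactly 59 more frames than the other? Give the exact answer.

The gap grows by |30000/1001 − 30| = 30/1001 frames per second.
Time for a 59-frame gap: 59 ÷ (30/1001) = 59059/30 s.

59059/30 seconds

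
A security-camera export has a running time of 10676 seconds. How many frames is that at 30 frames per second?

Frames = 10676 × 30 = 320280.

320280 frames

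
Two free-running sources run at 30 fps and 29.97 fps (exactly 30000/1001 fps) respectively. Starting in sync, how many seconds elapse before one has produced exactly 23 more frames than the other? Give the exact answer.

The gap grows by |30000/1001 − 30| = 30/1001 frames per second.
Time for a 23-frame gap: 23 ÷ (30/1001) = 23023/30 s.

23023/30 seconds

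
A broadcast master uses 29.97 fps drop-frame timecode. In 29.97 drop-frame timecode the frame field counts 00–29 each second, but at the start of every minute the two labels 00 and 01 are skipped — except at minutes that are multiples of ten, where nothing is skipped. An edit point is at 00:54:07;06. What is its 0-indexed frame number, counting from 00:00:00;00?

97318

Complete 10-minute blocks: 5, each 17982 frames → 89910.
Remaining 4 whole minutes in the current block: 1800 + 3 × 1798 = 7194 frames.
Within the current minute: 7 × 30 + 6 − 2 = 214 (labels ;00/;01 skipped at this minute). Total = 89910 + 7194 + 214 = 97318.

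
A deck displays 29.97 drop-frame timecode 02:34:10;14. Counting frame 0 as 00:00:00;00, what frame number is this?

Complete 10-minute blocks: 15, each 17982 frames → 269730.
Remaining 4 whole minutes in the current block: 1800 + 3 × 1798 = 7194 frames.
Within the current minute: 10 × 30 + 14 − 2 = 312 (labels ;00/;01 skipped at this minute). Total = 269730 + 7194 + 312 = 277236.

277236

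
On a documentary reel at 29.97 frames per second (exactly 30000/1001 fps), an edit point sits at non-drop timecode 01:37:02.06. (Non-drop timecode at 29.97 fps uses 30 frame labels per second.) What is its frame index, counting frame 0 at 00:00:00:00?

Total seconds to the label: (1 × 3600 + 37 × 60 + 2) = 5822.
Frame index = 5822 × 30 + 6 = 174666.

frame 174666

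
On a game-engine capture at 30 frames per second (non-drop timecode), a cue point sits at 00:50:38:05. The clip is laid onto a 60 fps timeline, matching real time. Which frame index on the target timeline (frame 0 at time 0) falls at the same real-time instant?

frame 182290

Source frame index: (0×3600 + 50×60 + 38) × 30 + 5 = 91145.
Real time: 91145 / (30) = 18229/6 s.
Target frame: (18229/6) × (60) = 182290.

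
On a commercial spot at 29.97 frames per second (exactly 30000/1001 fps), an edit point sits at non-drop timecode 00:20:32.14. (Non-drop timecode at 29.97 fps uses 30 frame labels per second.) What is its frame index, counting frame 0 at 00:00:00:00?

Total seconds to the label: (0 × 3600 + 20 × 60 + 32) = 1232.
Frame index = 1232 × 30 + 14 = 36974.

36974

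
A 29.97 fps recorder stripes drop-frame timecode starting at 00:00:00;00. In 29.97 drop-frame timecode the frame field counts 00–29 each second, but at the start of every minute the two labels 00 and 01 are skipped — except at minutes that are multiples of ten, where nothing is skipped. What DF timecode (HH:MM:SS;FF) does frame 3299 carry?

Each 10-minute DF block holds 10 × 60 × 30 − 9 × 2 = 17982 frames. 3299 ÷ 17982 → 0 full blocks, remainder 3299.
Within the partial block the first minute is 1800 frames and each further minute 1798, so 1 further minute boundary passed. Total skipped labels = 18 × 0 + 2 × 1 = 2.
Non-drop label index = 3299 + 2 = 3301; at 30 labels/s that is 00:01:50:01, i.e. DF 00:01:50;01.

00:01:50;01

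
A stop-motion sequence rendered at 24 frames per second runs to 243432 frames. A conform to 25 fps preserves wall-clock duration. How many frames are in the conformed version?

253575 frames

Target frames = source frames × (target rate / source rate) = 243432 × (25)/(24) = 243432 × 25/24 = 253575.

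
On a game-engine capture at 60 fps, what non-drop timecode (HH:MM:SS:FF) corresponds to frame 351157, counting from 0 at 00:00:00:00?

351157 ÷ 60 = 5852 full seconds, remainder 37 frames.
5852 s = 1 h 37 min 32 s.
Timecode: 01:37:32:37.

01:37:32:37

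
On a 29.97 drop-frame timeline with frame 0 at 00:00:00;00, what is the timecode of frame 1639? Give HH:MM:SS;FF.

Each 10-minute DF block holds 10 × 60 × 30 − 9 × 2 = 17982 frames. 1639 ÷ 17982 → 0 full blocks, remainder 1639.
Within the partial block the first minute is 1800 frames and each further minute 1798, so 0 further minute boundaries passed. Total skipped labels = 18 × 0 + 2 × 0 = 0.
Non-drop label index = 1639 + 0 = 1639; at 30 labels/s that is 00:00:54:19, i.e. DF 00:00:54;19.

00:00:54;19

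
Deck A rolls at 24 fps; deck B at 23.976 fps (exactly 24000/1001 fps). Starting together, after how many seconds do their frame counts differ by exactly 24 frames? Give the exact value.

The gap grows by |24000/1001 − 24| = 24/1001 frames per second.
Time for a 24-frame gap: 24 ÷ (24/1001) = 1001 s.

1001 seconds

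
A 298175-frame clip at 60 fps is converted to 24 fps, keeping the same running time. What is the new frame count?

Target frames = source frames × (target rate / source rate) = 298175 × (24)/(60) = 298175 × 2/5 = 119270.

119270 frames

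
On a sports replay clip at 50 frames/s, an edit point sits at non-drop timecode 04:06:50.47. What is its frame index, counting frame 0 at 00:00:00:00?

Total seconds to the label: (4 × 3600 + 6 × 60 + 50) = 14810.
Frame index = 14810 × 50 + 47 = 740547.

740547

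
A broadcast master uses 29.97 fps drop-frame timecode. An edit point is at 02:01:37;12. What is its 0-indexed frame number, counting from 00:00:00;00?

218704

Complete 10-minute blocks: 12, each 17982 frames → 215784.
Remaining 1 whole minute in the current block: 1800 + 0 × 1798 = 1800 frames.
Within the current minute: 37 × 30 + 12 − 2 = 1120 (labels ;00/;01 skipped at this minute). Total = 215784 + 1800 + 1120 = 218704.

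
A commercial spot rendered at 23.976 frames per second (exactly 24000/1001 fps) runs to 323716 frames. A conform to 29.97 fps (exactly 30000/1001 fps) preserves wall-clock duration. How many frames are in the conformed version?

Frames at target rate = 323716 × (30000/1001) / (24000/1001) = 404645.

404645 frames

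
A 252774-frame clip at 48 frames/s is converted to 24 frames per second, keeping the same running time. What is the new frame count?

Target frames = source frames × (target rate / source rate) = 252774 × (24)/(48) = 252774 × 1/2 = 126387.

126387 frames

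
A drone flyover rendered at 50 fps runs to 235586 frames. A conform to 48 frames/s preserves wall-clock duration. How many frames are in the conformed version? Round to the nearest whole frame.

226163 frames

Frames at target rate = 235586 × (48) / (50) = 5654064/25 ≈ 226162.560.
Nearest whole frame: 226163.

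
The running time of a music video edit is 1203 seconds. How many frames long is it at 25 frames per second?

Frames = 1203 × 25 = 30075.

30075 frames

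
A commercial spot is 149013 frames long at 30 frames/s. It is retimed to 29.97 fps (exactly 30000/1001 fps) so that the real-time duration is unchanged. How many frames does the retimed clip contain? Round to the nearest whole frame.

Frames at target rate = 149013 × (30000/1001) / (30) = 149013000/1001 ≈ 148864.136.
Nearest whole frame: 148864.

148864 frames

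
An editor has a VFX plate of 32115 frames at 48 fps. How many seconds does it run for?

669.0625 seconds

Running time = 32115 / (48) = 669.0625 s.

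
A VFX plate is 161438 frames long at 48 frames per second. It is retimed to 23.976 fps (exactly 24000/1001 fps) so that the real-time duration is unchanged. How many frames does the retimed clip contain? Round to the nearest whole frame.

Frames at target rate = 161438 × (24000/1001) / (48) = 80719000/1001 ≈ 80638.362.
Nearest whole frame: 80638.

80638 frames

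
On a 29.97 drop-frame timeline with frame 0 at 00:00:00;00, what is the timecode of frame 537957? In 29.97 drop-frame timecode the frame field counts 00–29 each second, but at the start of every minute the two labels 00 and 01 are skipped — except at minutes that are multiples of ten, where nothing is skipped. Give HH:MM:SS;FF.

04:59:09;27

Ten DF minutes hold 17982 frames, so frame 537957 lies in block 29 (frames 521478–539459) with 16479 frames into that block.
The block's first minute is 1800 frames and the rest 1798 each; 16479 frames reaches minute 9, so 29 × 18 + 9 × 2 = 540 labels have been skipped so far.
Adding those back, label number 537957 + 540 = 538497 at 30 labels/s is 17949 s + 27 f = 4 h 59 min 9 s frame 27, i.e. 04:59:09;27.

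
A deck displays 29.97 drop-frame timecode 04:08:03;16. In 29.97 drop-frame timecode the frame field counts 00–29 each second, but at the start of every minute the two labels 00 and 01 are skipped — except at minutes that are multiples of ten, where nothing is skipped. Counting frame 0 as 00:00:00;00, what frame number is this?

446058

Complete 10-minute blocks: 24, each 17982 frames → 431568.
Remaining 8 whole minutes in the current block: 1800 + 7 × 1798 = 14386 frames.
Within the current minute: 3 × 30 + 16 − 2 = 104 (labels ;00/;01 skipped at this minute). Total = 431568 + 14386 + 104 = 446058.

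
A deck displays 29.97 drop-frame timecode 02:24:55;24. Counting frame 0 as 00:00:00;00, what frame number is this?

260614

As if non-drop at 30 labels/s: (2 × 3600 + 24 × 60 + 55) × 30 + 24 = 260874.
Minute boundaries passed: 144; those not divisible by 10: 144 − 14 = 130; dropped labels = 2 × 130 = 260.
Actual frame index = 260874 − 260 = 260614.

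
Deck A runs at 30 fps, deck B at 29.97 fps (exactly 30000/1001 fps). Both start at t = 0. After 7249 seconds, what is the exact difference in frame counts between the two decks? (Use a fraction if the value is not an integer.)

19770/91 frames

A emits 30 × 7249 = 217470 frames; B emits 30000/1001 × 7249 = 19770000/91.
Difference = 19770/91 frames (≈ 217.2527); B is behind A.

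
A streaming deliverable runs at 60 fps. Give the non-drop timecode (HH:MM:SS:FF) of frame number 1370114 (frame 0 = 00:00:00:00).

1370114 ÷ 60 = 22835 full seconds, remainder 14 frames.
22835 s = 6 h 20 min 35 s.
Timecode: 06:20:35:14.

06:20:35:14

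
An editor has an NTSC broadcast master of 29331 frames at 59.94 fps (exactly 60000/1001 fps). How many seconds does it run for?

489.33885 seconds

Running time = 29331 / (60000/1001) = 489.33885 s.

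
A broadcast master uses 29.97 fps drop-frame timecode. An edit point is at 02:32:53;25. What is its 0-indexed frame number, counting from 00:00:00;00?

274941

Complete 10-minute blocks: 15, each 17982 frames → 269730.
Remaining 2 whole minutes in the current block: 1800 + 1 × 1798 = 3598 frames.
Within the current minute: 53 × 30 + 25 − 2 = 1613 (labels ;00/;01 skipped at this minute). Total = 269730 + 3598 + 1613 = 274941.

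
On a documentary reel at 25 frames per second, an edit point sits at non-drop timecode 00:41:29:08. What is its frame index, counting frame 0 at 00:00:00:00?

Total seconds to the label: (0 × 3600 + 41 × 60 + 29) = 2489.
Frame index = 2489 × 25 + 8 = 62233.

62233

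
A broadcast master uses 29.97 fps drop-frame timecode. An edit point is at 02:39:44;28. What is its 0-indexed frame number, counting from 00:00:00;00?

287260

Complete 10-minute blocks: 15, each 17982 frames → 269730.
Remaining 9 whole minutes in the current block: 1800 + 8 × 1798 = 16184 frames.
Within the current minute: 44 × 30 + 28 − 2 = 1346 (labels ;00/;01 skipped at this minute). Total = 269730 + 16184 + 1346 = 287260.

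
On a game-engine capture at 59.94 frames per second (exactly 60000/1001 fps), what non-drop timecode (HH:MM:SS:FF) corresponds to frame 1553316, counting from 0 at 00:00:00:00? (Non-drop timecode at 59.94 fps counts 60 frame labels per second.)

07:11:28:36

1553316 ÷ 60 = 25888 full seconds, remainder 36 frames.
25888 s = 7 h 11 min 28 s.
Timecode: 07:11:28:36.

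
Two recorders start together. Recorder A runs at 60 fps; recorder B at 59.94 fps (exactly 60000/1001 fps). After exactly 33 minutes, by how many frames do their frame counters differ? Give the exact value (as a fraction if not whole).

33 min = 1980 s.
A emits 60 × 1980 = 118800 frames; B emits 60000/1001 × 1980 = 10800000/91.
Difference = 10800/91 frames (≈ 118.6813); B is behind A.

10800/91 frames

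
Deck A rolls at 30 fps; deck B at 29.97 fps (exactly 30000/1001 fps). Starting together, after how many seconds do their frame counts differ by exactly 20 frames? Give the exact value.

2002/3 seconds

The gap grows by |30000/1001 − 30| = 30/1001 frames per second.
Time for a 20-frame gap: 20 ÷ (30/1001) = 2002/3 s.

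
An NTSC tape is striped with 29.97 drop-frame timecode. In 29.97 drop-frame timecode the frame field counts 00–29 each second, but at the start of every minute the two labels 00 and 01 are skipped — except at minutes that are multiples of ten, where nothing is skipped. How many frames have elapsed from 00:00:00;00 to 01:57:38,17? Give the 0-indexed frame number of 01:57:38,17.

Complete 10-minute blocks: 11, each 17982 frames → 197802.
Remaining 7 whole minutes in the current block: 1800 + 6 × 1798 = 12588 frames.
Within the current minute: 38 × 30 + 17 − 2 = 1155 (labels ;00/;01 skipped at this minute). Total = 197802 + 12588 + 1155 = 211545.

211545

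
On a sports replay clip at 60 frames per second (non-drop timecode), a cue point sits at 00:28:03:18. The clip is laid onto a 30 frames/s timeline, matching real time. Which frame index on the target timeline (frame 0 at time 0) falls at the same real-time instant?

frame 50499

Source frame index: (0×3600 + 28×60 + 3) × 60 + 18 = 100998.
Real time: 100998 / (60) = 16833/10 s.
Target frame: (16833/10) × (30) = 50499.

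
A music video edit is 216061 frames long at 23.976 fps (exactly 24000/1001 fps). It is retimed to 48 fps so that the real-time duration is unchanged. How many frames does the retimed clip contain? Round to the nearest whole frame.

432554 frames

Frames at target rate = 216061 × (48) / (24000/1001) = 216277061/500 ≈ 432554.122.
Nearest whole frame: 432554.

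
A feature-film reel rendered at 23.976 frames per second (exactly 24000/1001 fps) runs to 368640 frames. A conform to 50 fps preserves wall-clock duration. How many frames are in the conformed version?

Target frames = source frames × (target rate / source rate) = 368640 × (50)/(24000/1001) = 368640 × 1001/480 = 768768.

768768 frames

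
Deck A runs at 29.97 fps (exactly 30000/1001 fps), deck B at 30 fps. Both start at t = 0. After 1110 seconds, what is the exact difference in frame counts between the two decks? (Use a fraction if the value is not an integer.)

A emits 30000/1001 × 1110 = 33300000/1001 frames; B emits 30 × 1110 = 33300.
Difference = 33300/1001 frames (≈ 33.2667); B is ahead of A.

33300/1001 frames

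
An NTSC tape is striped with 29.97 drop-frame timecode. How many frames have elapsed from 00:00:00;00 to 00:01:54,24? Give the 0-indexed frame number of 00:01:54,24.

3442

As if non-drop at 30 labels/s: (0 × 3600 + 1 × 60 + 54) × 30 + 24 = 3444.
Minute boundaries passed: 1; those not divisible by 10: 1 − 0 = 1; dropped labels = 2 × 1 = 2.
Actual frame index = 3444 − 2 = 3442.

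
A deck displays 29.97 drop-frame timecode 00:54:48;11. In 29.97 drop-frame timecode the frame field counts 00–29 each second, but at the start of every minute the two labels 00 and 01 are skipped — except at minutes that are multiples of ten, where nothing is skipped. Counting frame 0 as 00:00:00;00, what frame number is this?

As if non-drop at 30 labels/s: (0 × 3600 + 54 × 60 + 48) × 30 + 11 = 98651.
Minute boundaries passed: 54; those not divisible by 10: 54 − 5 = 49; dropped labels = 2 × 49 = 98.
Actual frame index = 98651 − 98 = 98553.

98553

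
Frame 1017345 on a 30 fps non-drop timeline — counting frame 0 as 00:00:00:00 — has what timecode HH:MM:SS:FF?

09:25:11:15

1017345 ÷ 30 = 33911 full seconds, remainder 15 frames.
33911 s = 9 h 25 min 11 s.
Timecode: 09:25:11:15.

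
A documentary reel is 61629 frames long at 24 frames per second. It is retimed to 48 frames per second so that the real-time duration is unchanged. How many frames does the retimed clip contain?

Frames at target rate = 61629 × (48) / (24) = 123258.

123258 frames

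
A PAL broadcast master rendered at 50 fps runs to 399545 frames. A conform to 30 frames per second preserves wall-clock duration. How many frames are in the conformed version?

239727 frames

Target frames = source frames × (target rate / source rate) = 399545 × (30)/(50) = 399545 × 3/5 = 239727.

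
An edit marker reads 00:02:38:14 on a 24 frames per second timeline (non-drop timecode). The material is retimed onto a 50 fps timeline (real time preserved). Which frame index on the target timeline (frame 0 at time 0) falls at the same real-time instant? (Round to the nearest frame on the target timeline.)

Source frame index: (0×3600 + 2×60 + 38) × 24 + 14 = 3806.
Real time: 3806 / (24) = 1903/12 s.
Target frame: (1903/12) × (50) = 47575/6 ≈ 7929.167 → 7929.

frame 7929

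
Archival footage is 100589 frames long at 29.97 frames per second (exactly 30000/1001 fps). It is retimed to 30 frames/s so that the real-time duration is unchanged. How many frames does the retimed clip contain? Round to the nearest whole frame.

100690 frames

Frames at target rate = 100589 × (30) / (30000/1001) = 100689589/1000 ≈ 100689.589.
Nearest whole frame: 100690.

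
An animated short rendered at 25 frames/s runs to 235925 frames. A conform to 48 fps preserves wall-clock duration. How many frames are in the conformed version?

Target frames = source frames × (target rate / source rate) = 235925 × (48)/(25) = 235925 × 48/25 = 452976.

452976 frames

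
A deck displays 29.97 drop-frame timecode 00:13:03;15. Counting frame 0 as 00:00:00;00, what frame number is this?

As if non-drop at 30 labels/s: (0 × 3600 + 13 × 60 + 3) × 30 + 15 = 23505.
Minute boundaries passed: 13; those not divisible by 10: 13 − 1 = 12; dropped labels = 2 × 12 = 24.
Actual frame index = 23505 − 24 = 23481.

23481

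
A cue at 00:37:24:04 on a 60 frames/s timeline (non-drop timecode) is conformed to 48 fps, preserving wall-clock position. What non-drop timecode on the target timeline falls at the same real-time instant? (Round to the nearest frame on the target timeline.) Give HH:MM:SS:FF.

Source frame index: (0×3600 + 37×60 + 24) × 60 + 4 = 134644.
Real time: 134644 / (60) = 33661/15 s.
Target frame: (33661/15) × (48) = 538576/5 ≈ 107715.200 → 107715.
At 48 labels/s: frame 107715 → 00:37:24:03.

00:37:24:03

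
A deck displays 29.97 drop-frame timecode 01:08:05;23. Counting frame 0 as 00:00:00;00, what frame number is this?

Complete 10-minute blocks: 6, each 17982 frames → 107892.
Remaining 8 whole minutes in the current block: 1800 + 7 × 1798 = 14386 frames.
Within the current minute: 5 × 30 + 23 − 2 = 171 (labels ;00/;01 skipped at this minute). Total = 107892 + 14386 + 171 = 122449.

122449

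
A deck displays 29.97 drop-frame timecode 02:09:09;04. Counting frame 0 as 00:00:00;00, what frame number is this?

232240

As if non-drop at 30 labels/s: (2 × 3600 + 9 × 60 + 9) × 30 + 4 = 232474.
Minute boundaries passed: 129; those not divisible by 10: 129 − 12 = 117; dropped labels = 2 × 117 = 234.
Actual frame index = 232474 − 234 = 232240.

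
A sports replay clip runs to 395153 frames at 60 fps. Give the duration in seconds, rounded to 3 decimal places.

Running time = 395153 × 1/60 = 395153/60 s ≈ 6585.883 s.

6585.883 seconds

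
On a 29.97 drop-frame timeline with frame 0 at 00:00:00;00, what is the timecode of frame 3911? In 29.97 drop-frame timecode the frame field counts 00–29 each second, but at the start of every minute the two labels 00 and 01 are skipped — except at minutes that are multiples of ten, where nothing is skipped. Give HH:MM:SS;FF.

Ten DF minutes hold 17982 frames, so frame 3911 lies in block 0 (frames 0–17981) with 3911 frames into that block.
The block's first minute is 1800 frames and the rest 1798 each; 3911 frames reaches minute 2, so 0 × 18 + 2 × 2 = 4 labels have been skipped so far.
Adding those back, label number 3911 + 4 = 3915 at 30 labels/s is 130 s + 15 f = 0 h 2 min 10 s frame 15, i.e. 00:02:10;15.

00:02:10;15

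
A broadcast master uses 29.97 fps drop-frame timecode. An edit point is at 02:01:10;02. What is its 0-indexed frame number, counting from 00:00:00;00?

217884

As if non-drop at 30 labels/s: (2 × 3600 + 1 × 60 + 10) × 30 + 2 = 218102.
Minute boundaries passed: 121; those not divisible by 10: 121 − 12 = 109; dropped labels = 2 × 109 = 218.
Actual frame index = 218102 − 218 = 217884.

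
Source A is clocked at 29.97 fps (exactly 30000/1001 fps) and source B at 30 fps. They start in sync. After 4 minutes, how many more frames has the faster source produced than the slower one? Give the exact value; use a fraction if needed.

7200/1001 frames

4 min = 240 s.
A emits 30000/1001 × 240 = 7200000/1001 frames; B emits 30 × 240 = 7200.
Difference = 7200/1001 frames (≈ 7.1928); B is ahead of A.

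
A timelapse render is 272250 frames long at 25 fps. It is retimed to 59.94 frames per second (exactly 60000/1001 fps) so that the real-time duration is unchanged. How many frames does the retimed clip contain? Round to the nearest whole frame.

Frames at target rate = 272250 × (60000/1001) / (25) = 59400000/91 ≈ 652747.253.
Nearest whole frame: 652747.

652747 frames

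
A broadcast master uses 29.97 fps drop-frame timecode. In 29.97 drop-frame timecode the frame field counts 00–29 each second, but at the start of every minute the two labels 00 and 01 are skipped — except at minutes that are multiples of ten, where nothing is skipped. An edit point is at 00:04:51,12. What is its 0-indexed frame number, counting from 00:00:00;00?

8734

Complete 10-minute blocks: 0, each 17982 frames → 0.
Remaining 4 whole minutes in the current block: 1800 + 3 × 1798 = 7194 frames.
Within the current minute: 51 × 30 + 12 − 2 = 1540 (labels ;00/;01 skipped at this minute). Total = 0 + 7194 + 1540 = 8734.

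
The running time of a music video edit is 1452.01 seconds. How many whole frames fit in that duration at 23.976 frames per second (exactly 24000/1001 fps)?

Frames = 1452.01 × 24000/1001 = 4978320/143 ≈ 34813.4266.
Complete frames: 34813.

34813 frames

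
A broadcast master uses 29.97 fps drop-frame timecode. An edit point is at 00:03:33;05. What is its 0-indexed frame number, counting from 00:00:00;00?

6389

As if non-drop at 30 labels/s: (0 × 3600 + 3 × 60 + 33) × 30 + 5 = 6395.
Minute boundaries passed: 3; those not divisible by 10: 3 − 0 = 3; dropped labels = 2 × 3 = 6.
Actual frame index = 6395 − 6 = 6389.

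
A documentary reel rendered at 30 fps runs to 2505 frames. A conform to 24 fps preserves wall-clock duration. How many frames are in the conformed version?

Target frames = source frames × (target rate / source rate) = 2505 × (24)/(30) = 2505 × 4/5 = 2004.

2004 frames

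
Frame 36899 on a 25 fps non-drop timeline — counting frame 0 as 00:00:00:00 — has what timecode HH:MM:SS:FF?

36899 ÷ 25 = 1475 full seconds, remainder 24 frames.
1475 s = 0 h 24 min 35 s.
Timecode: 00:24:35:24.

00:24:35:24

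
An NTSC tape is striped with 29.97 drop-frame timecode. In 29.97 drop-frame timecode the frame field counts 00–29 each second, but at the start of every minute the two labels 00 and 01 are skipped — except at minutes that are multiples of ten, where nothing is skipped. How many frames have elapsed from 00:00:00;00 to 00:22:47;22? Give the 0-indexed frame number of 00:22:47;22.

As if non-drop at 30 labels/s: (0 × 3600 + 22 × 60 + 47) × 30 + 22 = 41032.
Minute boundaries passed: 22; those not divisible by 10: 22 − 2 = 20; dropped labels = 2 × 20 = 40.
Actual frame index = 41032 − 40 = 40992.

40992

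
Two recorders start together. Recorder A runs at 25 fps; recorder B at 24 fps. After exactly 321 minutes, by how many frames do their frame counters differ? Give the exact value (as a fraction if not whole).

19260 frames

321 min = 19260 s.
A emits 25 × 19260 = 481500 frames; B emits 24 × 19260 = 462240.
Difference = 19260 frames; B is behind A.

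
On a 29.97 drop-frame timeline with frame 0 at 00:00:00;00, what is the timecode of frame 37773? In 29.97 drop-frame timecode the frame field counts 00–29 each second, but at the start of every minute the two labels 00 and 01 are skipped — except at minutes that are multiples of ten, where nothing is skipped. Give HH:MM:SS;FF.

Ten DF minutes hold 17982 frames, so frame 37773 lies in block 2 (frames 35964–53945) with 1809 frames into that block.
The block's first minute is 1800 frames and the rest 1798 each; 1809 frames reaches minute 1, so 2 × 18 + 1 × 2 = 38 labels have been skipped so far.
Adding those back, label number 37773 + 38 = 37811 at 30 labels/s is 1260 s + 11 f = 0 h 21 min 0 s frame 11, i.e. 00:21:00;11.

00:21:00;11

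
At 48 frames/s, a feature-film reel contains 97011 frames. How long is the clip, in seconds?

Running time = 97011 / (48) = 2021.0625 s.

2021.0625 seconds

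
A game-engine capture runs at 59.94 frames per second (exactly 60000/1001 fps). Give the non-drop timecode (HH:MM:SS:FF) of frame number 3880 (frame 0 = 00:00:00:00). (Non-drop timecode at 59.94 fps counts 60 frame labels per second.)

3880 ÷ 60 = 64 full seconds, remainder 40 frames.
64 s = 0 h 1 min 4 s.
Timecode: 00:01:04:40.

00:01:04:40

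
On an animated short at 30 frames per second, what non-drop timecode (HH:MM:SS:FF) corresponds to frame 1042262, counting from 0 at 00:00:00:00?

09:39:02:02

1042262 ÷ 30 = 34742 full seconds, remainder 2 frames.
34742 s = 9 h 39 min 2 s.
Timecode: 09:39:02:02.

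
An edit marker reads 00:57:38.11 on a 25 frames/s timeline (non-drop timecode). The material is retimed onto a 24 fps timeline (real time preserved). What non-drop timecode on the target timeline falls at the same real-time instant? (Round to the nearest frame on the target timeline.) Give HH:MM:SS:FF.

Source frame index: (0×3600 + 57×60 + 38) × 25 + 11 = 86461.
Real time: 86461 / (25) = 86461/25 s.
Target frame: (86461/25) × (24) = 2075064/25 ≈ 83002.560 → 83003.
At 24 labels/s: frame 83003 → 00:57:38:11.

00:57:38:11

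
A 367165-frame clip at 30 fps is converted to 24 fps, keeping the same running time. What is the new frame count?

Target frames = source frames × (target rate / source rate) = 367165 × (24)/(30) = 367165 × 4/5 = 293732.

293732 frames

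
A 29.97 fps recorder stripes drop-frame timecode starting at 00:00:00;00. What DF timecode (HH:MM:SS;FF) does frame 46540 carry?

Ten DF minutes hold 17982 frames, so frame 46540 lies in block 2 (frames 35964–53945) with 10576 frames into that block.
The block's first minute is 1800 frames and the rest 1798 each; 10576 frames reaches minute 5, so 2 × 18 + 5 × 2 = 46 labels have been skipped so far.
Adding those back, label number 46540 + 46 = 46586 at 30 labels/s is 1552 s + 26 f = 0 h 25 min 52 s frame 26, i.e. 00:25:52;26.

00:25:52;26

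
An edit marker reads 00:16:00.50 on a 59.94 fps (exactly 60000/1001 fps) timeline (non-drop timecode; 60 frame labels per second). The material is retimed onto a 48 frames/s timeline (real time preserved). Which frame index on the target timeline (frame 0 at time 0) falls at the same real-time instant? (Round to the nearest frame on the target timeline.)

Source frame index: (0×3600 + 16×60 + 0) × 60 + 50 = 57650.
Real time: 57650 / (60000/1001) = 1154153/1200 s.
Target frame: (1154153/1200) × (48) = 1154153/25 ≈ 46166.120 → 46166.

frame 46166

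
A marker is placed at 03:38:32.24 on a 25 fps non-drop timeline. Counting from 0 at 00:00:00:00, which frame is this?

frame 327824

Total seconds to the label: (3 × 3600 + 38 × 60 + 32) = 13112.
Frame index = 13112 × 25 + 24 = 327824.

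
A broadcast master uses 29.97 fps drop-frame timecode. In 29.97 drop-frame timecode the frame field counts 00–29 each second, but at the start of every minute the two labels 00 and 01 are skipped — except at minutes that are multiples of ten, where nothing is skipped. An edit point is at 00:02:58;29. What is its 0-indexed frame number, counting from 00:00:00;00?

As if non-drop at 30 labels/s: (0 × 3600 + 2 × 60 + 58) × 30 + 29 = 5369.
Minute boundaries passed: 2; those not divisible by 10: 2 − 0 = 2; dropped labels = 2 × 2 = 4.
Actual frame index = 5369 − 4 = 5365.

5365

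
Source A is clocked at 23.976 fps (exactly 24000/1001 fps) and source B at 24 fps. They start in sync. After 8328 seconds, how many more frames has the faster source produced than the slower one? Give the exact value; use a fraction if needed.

199872/1001 frames

A emits 24000/1001 × 8328 = 199872000/1001 frames; B emits 24 × 8328 = 199872.
Difference = 199872/1001 frames (≈ 199.6723); B is ahead of A.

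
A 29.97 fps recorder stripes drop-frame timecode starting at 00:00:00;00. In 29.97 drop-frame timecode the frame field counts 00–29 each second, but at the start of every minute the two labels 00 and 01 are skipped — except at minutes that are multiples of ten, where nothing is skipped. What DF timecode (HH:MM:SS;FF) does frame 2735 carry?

00:01:31;07

Ten DF minutes hold 17982 frames, so frame 2735 lies in block 0 (frames 0–17981) with 2735 frames into that block.
The block's first minute is 1800 frames and the rest 1798 each; 2735 frames reaches minute 1, so 0 × 18 + 1 × 2 = 2 labels have been skipped so far.
Adding those back, label number 2735 + 2 = 2737 at 30 labels/s is 91 s + 7 f = 0 h 1 min 31 s frame 7, i.e. 00:01:31;07.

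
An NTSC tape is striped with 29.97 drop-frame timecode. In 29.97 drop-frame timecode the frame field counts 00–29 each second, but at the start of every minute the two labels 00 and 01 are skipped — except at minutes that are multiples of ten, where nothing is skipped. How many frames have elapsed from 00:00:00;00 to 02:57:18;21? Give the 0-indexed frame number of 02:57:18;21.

As if non-drop at 30 labels/s: (2 × 3600 + 57 × 60 + 18) × 30 + 21 = 319161.
Minute boundaries passed: 177; those not divisible by 10: 177 − 17 = 160; dropped labels = 2 × 160 = 320.
Actual frame index = 319161 − 320 = 318841.

318841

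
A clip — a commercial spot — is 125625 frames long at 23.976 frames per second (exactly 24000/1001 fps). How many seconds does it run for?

Running time = 125625 / (24000/1001) = 5239.609375 s.

5239.609375 seconds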